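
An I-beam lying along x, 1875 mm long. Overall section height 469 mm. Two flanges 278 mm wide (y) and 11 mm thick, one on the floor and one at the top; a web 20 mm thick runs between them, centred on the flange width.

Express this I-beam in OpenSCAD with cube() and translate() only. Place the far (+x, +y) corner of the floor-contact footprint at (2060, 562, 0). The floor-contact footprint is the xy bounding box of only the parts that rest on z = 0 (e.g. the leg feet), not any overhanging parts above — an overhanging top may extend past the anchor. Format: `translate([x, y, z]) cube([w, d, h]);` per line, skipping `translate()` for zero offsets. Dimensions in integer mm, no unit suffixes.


translate([185, 284, 0]) cube([1875, 278, 11]);
translate([185, 413, 11]) cube([1875, 20, 447]);
translate([185, 284, 458]) cube([1875, 278, 11]);


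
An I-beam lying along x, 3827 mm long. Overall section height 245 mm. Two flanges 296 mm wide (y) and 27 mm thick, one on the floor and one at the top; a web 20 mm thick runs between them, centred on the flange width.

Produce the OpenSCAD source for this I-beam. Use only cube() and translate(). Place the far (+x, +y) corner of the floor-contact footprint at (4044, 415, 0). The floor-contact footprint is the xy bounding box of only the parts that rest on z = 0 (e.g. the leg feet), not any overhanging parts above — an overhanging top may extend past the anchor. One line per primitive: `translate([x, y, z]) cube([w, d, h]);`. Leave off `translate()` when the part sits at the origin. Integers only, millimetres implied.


translate([217, 119, 0]) cube([3827, 296, 27]);
translate([217, 257, 27]) cube([3827, 20, 191]);
translate([217, 119, 218]) cube([3827, 296, 27]);


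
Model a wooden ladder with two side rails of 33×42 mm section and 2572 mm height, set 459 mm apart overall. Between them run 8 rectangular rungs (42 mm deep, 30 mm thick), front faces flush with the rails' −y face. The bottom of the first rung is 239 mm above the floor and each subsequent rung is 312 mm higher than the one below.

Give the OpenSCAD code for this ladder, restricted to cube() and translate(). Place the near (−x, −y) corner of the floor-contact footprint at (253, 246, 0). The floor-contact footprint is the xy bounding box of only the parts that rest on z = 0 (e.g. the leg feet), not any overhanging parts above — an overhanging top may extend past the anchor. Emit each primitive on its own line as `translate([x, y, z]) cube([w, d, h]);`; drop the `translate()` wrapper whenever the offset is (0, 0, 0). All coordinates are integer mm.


translate([253, 246, 0]) cube([33, 42, 2572]);
translate([679, 246, 0]) cube([33, 42, 2572]);
translate([286, 246, 239]) cube([393, 42, 30]);
translate([286, 246, 551]) cube([393, 42, 30]);
translate([286, 246, 863]) cube([393, 42, 30]);
translate([286, 246, 1175]) cube([393, 42, 30]);
translate([286, 246, 1487]) cube([393, 42, 30]);
translate([286, 246, 1799]) cube([393, 42, 30]);
translate([286, 246, 2111]) cube([393, 42, 30]);
translate([286, 246, 2423]) cube([393, 42, 30]);


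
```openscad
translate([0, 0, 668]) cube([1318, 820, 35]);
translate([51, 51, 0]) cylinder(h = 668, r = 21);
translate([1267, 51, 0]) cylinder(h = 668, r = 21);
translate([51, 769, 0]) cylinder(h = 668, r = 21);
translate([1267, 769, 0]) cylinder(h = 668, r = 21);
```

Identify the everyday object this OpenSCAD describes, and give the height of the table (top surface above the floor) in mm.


A table. The table height is 703 mm.

A 1318×820×35 slab sits at z = 668 on four Ø42 mm round legs — a table. The top surface is at 668 + 35 = 703 mm.


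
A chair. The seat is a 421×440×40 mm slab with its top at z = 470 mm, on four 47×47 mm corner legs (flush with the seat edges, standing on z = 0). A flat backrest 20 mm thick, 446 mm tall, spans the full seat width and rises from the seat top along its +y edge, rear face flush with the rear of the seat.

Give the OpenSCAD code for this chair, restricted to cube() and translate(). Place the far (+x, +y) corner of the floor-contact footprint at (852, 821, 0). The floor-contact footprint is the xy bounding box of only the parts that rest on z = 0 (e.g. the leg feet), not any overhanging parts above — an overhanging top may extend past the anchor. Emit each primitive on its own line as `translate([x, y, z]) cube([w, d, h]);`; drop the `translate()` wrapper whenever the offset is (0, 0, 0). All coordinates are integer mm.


translate([431, 381, 430]) cube([421, 440, 40]);
translate([431, 381, 0]) cube([47, 47, 430]);
translate([805, 381, 0]) cube([47, 47, 430]);
translate([431, 774, 0]) cube([47, 47, 430]);
translate([805, 774, 0]) cube([47, 47, 430]);
translate([431, 801, 470]) cube([421, 20, 446]);


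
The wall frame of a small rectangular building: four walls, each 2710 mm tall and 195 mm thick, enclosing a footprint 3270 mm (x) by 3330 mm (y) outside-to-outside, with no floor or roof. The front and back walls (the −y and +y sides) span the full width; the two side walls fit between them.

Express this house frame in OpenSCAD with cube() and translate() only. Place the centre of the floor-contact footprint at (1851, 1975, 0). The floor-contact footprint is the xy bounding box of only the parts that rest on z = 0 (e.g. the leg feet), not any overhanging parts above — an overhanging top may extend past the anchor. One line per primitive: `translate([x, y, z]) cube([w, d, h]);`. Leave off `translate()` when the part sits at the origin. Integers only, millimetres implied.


translate([216, 310, 0]) cube([3270, 195, 2710]);
translate([216, 3445, 0]) cube([3270, 195, 2710]);
translate([216, 505, 0]) cube([195, 2940, 2710]);
translate([3291, 505, 0]) cube([195, 2940, 2710]);


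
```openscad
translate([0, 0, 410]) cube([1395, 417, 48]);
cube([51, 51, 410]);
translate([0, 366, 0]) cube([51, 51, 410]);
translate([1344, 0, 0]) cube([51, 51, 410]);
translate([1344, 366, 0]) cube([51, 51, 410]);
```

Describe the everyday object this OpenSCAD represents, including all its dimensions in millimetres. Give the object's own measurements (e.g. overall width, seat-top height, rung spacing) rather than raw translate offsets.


A bench: a 1395×417 mm seat slab, 48 mm thick, top at z = 458 mm, on four 51×51 mm square legs flush with the seat corners and standing on z = 0.


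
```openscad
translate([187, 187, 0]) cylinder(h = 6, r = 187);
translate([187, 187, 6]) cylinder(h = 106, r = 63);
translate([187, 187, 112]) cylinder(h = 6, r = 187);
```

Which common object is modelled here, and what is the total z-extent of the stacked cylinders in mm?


A spool. The overall height is 118 mm.

Three coaxial cylinders, large–small–large — a spool. Two 6 mm flanges and a 106 mm core give 6 + 106 + 6 = 118 mm.


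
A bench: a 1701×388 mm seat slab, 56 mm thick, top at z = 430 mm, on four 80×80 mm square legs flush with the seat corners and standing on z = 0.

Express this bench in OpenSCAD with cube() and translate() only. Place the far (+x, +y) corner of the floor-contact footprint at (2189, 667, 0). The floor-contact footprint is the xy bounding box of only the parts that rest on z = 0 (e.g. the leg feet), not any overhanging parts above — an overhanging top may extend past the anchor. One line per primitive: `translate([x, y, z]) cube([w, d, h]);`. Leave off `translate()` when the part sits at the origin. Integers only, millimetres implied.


// leg_h = 430 − 56 = 374
translate([488, 279, 374]) cube([1701, 388, 56]);
translate([488, 279, 0]) cube([80, 80, 374]);
translate([488, 587, 0]) cube([80, 80, 374]);
translate([2109, 279, 0]) cube([80, 80, 374]);
translate([2109, 587, 0]) cube([80, 80, 374]);


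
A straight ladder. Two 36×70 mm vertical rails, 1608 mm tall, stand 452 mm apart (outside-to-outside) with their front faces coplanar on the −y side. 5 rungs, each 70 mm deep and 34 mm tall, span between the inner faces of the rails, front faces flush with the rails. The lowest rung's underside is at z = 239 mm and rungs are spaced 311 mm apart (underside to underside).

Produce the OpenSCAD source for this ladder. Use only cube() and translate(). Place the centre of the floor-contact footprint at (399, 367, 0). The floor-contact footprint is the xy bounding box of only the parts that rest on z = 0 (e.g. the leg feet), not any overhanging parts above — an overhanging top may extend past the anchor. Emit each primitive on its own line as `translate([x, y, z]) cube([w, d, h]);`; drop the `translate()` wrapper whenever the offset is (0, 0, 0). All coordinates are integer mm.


translate([173, 332, 0]) cube([36, 70, 1608]);
translate([589, 332, 0]) cube([36, 70, 1608]);
translate([209, 332, 239]) cube([380, 70, 34]);
translate([209, 332, 550]) cube([380, 70, 34]);
translate([209, 332, 861]) cube([380, 70, 34]);
translate([209, 332, 1172]) cube([380, 70, 34]);
translate([209, 332, 1483]) cube([380, 70, 34]);


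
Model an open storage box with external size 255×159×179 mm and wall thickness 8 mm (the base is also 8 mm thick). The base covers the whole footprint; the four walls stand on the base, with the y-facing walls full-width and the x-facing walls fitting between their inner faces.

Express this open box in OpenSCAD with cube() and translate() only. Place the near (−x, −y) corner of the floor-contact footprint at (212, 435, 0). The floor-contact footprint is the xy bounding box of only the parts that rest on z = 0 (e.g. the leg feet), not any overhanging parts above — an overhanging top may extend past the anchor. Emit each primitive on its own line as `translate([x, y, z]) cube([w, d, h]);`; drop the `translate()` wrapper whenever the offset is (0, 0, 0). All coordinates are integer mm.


translate([212, 435, 0]) cube([255, 159, 8]);
translate([212, 435, 8]) cube([255, 8, 171]);
translate([212, 586, 8]) cube([255, 8, 171]);
translate([212, 443, 8]) cube([8, 143, 171]);
translate([459, 443, 8]) cube([8, 143, 171]);


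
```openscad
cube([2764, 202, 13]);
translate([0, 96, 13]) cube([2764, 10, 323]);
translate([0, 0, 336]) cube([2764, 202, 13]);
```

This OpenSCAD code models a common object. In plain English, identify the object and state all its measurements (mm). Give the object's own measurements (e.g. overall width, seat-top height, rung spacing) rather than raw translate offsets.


An I-beam lying along x, 2764 mm long. Overall section height 349 mm. Two flanges 202 mm wide (y) and 13 mm thick, one on the floor and one at the top; a web 10 mm thick runs between them, centred on the flange width.


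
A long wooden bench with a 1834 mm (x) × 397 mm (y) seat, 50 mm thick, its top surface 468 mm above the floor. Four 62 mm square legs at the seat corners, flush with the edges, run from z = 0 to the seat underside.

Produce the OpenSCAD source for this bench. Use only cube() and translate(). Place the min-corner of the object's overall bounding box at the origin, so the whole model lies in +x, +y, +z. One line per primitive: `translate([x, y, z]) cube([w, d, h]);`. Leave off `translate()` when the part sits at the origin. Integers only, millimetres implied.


// leg_h = 468 − 50 = 418
translate([0, 0, 418]) cube([1834, 397, 50]);
cube([62, 62, 418]);
translate([0, 335, 0]) cube([62, 62, 418]);
translate([1772, 0, 0]) cube([62, 62, 418]);
translate([1772, 335, 0]) cube([62, 62, 418]);


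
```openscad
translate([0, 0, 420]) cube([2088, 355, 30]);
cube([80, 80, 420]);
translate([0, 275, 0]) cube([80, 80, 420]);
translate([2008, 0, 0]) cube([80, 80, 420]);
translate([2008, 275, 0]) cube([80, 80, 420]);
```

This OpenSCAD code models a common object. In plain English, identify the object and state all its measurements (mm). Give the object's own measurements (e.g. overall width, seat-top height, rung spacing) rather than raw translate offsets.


A bench: a 2088×355 mm seat slab, 30 mm thick, top at z = 450 mm, on four 80×80 mm square legs flush with the seat corners and standing on z = 0.


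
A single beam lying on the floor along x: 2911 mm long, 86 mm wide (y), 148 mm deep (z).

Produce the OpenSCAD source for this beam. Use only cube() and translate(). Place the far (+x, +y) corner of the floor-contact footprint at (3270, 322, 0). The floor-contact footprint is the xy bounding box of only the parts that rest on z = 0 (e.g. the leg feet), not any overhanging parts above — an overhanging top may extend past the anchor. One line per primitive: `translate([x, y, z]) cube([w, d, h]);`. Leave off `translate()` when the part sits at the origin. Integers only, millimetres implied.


translate([359, 236, 0]) cube([2911, 86, 148]);


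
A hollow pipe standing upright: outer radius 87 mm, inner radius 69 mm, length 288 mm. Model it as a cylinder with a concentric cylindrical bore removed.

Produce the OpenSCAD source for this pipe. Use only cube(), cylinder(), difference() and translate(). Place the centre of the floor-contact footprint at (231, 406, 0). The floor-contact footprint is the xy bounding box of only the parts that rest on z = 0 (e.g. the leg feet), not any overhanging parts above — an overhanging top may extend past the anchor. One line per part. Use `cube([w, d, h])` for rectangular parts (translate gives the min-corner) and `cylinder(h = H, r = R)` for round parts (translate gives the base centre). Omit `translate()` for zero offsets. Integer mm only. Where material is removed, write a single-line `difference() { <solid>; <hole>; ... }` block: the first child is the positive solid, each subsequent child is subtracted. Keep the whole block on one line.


difference() { translate([231, 406, 0]) cylinder(h = 288, r = 87); translate([231, 406, 0]) cylinder(h = 288, r = 69); }


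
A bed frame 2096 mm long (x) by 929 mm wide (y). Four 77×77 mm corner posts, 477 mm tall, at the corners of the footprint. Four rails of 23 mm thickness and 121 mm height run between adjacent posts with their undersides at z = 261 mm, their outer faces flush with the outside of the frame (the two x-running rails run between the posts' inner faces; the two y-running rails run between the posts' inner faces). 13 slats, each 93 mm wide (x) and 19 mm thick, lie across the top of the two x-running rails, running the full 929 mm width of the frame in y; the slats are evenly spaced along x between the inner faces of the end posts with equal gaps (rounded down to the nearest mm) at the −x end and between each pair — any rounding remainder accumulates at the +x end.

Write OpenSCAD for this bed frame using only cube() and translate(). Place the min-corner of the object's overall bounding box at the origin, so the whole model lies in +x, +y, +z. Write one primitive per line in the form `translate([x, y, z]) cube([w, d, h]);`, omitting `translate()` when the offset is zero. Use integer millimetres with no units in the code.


cube([77, 77, 477]);
translate([0, 852, 0]) cube([77, 77, 477]);
translate([2019, 0, 0]) cube([77, 77, 477]);
translate([2019, 852, 0]) cube([77, 77, 477]);
translate([77, 0, 261]) cube([1942, 23, 121]);
translate([77, 906, 261]) cube([1942, 23, 121]);
translate([0, 77, 261]) cube([23, 775, 121]);
translate([2073, 77, 261]) cube([23, 775, 121]);
translate([129, 0, 382]) cube([93, 929, 19]);
translate([274, 0, 382]) cube([93, 929, 19]);
translate([419, 0, 382]) cube([93, 929, 19]);
translate([564, 0, 382]) cube([93, 929, 19]);
translate([709, 0, 382]) cube([93, 929, 19]);
translate([854, 0, 382]) cube([93, 929, 19]);
translate([999, 0, 382]) cube([93, 929, 19]);
translate([1144, 0, 382]) cube([93, 929, 19]);
translate([1289, 0, 382]) cube([93, 929, 19]);
translate([1434, 0, 382]) cube([93, 929, 19]);
translate([1579, 0, 382]) cube([93, 929, 19]);
translate([1724, 0, 382]) cube([93, 929, 19]);
translate([1869, 0, 382]) cube([93, 929, 19]);


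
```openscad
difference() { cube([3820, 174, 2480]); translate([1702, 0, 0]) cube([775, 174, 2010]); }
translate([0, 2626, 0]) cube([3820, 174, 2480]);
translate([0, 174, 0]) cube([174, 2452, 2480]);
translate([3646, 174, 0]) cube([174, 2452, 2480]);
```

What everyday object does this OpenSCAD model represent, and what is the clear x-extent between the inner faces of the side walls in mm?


A single room. The interior width is 3472 mm.

Four walls enclosing a rectangle with a door in the front wall — a room. Outside width 3820 minus two 174 mm walls gives 3472 mm.


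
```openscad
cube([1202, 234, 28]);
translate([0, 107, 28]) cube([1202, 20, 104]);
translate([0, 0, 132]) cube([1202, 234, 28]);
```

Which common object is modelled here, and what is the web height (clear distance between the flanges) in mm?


An I-beam. The web height is 104 mm.

Two wide flanges with a thin centred web — an I-beam. Overall 160 mm minus two 28 mm flanges gives a web of 160 − 2·28 = 104 mm.


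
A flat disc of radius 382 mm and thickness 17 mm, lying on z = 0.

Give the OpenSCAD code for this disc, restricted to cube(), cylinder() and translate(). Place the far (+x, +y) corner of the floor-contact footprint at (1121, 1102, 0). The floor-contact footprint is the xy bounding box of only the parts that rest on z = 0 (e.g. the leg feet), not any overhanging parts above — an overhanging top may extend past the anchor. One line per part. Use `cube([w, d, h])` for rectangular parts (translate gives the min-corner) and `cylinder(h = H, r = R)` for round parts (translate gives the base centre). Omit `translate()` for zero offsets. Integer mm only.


translate([739, 720, 0]) cylinder(h = 17, r = 382);


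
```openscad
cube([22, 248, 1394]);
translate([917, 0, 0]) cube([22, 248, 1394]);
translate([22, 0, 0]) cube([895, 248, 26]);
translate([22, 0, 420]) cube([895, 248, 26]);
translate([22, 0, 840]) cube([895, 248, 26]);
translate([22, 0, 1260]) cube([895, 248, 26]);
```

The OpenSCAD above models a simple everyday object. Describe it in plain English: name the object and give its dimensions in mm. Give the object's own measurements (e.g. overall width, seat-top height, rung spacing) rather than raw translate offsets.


An open bookshelf. Two side panels, each 22 mm thick, 248 mm deep and 1394 mm tall, stand 939 mm apart (outside-to-outside). Between them sit 4 shelves, each 26 mm thick and 248 mm deep, spanning the full gap between the sides. The bottom shelf rests on the floor (its underside at z = 0) and the clear gap between one shelf's top and the next shelf's underside is 394 mm.


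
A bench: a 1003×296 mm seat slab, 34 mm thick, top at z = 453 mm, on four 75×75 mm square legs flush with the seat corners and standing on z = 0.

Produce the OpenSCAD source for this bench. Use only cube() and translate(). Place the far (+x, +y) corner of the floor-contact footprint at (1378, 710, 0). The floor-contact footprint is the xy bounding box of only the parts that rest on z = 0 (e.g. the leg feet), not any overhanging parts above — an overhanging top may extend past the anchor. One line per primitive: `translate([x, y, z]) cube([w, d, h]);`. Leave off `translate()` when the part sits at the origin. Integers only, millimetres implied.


translate([375, 414, 419]) cube([1003, 296, 34]);
translate([375, 414, 0]) cube([75, 75, 419]);
translate([375, 635, 0]) cube([75, 75, 419]);
translate([1303, 414, 0]) cube([75, 75, 419]);
translate([1303, 635, 0]) cube([75, 75, 419]);


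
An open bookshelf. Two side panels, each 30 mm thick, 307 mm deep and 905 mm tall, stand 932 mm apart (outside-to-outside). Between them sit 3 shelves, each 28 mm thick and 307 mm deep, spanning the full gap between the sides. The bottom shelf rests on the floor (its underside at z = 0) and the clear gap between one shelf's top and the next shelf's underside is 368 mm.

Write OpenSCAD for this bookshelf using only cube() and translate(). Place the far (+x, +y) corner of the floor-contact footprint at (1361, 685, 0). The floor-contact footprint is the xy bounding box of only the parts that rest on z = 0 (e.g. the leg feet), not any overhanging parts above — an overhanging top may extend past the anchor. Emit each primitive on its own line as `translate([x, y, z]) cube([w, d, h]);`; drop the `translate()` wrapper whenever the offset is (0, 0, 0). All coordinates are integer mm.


translate([429, 378, 0]) cube([30, 307, 905]);
translate([1331, 378, 0]) cube([30, 307, 905]);
translate([459, 378, 0]) cube([872, 307, 28]);
translate([459, 378, 396]) cube([872, 307, 28]);
translate([459, 378, 792]) cube([872, 307, 28]);


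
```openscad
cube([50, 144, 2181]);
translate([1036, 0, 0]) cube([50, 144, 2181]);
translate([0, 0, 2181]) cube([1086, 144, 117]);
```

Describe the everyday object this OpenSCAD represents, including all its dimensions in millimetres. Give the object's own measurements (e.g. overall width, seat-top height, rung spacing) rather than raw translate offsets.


A door frame. The clear opening is 986 mm wide and 2181 mm high. Two 50 mm wide jambs, 144 mm deep, stand either side of the opening from the floor to the top of the opening. A 117 mm thick head sits across the top of both jambs, spanning the full outside width of the frame.


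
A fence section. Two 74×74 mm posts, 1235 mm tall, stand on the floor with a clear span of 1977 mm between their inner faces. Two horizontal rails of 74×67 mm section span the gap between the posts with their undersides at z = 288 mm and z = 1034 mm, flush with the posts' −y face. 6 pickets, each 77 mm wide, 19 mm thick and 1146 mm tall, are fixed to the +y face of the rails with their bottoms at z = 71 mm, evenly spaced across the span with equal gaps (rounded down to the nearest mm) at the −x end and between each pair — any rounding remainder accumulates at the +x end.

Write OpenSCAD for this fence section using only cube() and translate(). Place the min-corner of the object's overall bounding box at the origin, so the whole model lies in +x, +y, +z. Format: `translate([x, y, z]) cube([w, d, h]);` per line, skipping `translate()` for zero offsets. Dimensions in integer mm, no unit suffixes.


cube([74, 74, 1235]);
translate([2051, 0, 0]) cube([74, 74, 1235]);
translate([74, 0, 288]) cube([1977, 74, 67]);
translate([74, 0, 1034]) cube([1977, 74, 67]);
translate([290, 74, 71]) cube([77, 19, 1146]);
translate([583, 74, 71]) cube([77, 19, 1146]);
translate([876, 74, 71]) cube([77, 19, 1146]);
translate([1169, 74, 71]) cube([77, 19, 1146]);
translate([1462, 74, 71]) cube([77, 19, 1146]);
translate([1755, 74, 71]) cube([77, 19, 1146]);


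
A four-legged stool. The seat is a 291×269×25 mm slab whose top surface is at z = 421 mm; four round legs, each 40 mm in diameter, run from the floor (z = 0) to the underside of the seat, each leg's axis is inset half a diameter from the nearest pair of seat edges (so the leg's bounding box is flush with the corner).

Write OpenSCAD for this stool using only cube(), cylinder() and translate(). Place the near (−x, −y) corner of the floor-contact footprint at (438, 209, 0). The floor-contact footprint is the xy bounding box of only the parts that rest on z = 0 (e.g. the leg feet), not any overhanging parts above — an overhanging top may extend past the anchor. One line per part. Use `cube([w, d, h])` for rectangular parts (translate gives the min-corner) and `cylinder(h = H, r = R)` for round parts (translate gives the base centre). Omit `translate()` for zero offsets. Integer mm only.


translate([438, 209, 396]) cube([291, 269, 25]);
translate([458, 229, 0]) cylinder(h = 396, r = 20);
translate([709, 229, 0]) cylinder(h = 396, r = 20);
translate([458, 458, 0]) cylinder(h = 396, r = 20);
translate([709, 458, 0]) cylinder(h = 396, r = 20);


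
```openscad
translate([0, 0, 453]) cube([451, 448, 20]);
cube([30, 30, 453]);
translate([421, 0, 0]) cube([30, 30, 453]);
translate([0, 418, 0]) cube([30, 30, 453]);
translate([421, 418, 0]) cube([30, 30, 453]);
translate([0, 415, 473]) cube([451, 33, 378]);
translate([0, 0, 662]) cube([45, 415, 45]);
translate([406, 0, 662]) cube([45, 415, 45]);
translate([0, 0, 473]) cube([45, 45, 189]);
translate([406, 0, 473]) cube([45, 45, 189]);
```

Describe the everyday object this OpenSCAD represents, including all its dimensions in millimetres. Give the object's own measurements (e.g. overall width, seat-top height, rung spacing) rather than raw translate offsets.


A chair. The seat is a 451×448×20 mm slab with its top at z = 473 mm, on four 30×30 mm corner legs (flush with the seat edges, standing on z = 0). A flat backrest 33 mm thick, 378 mm tall, spans the full seat width and rises from the seat top along its +y edge, rear face flush with the rear of the seat. Two armrests of 45×45 mm section run along each side from the seat's front edge to the front of the backrest, top faces 234 mm above the seat top and outer faces flush with the seat's x-edges; a 45×45 mm post under the front of each armrest stands on the seat at the front corner.


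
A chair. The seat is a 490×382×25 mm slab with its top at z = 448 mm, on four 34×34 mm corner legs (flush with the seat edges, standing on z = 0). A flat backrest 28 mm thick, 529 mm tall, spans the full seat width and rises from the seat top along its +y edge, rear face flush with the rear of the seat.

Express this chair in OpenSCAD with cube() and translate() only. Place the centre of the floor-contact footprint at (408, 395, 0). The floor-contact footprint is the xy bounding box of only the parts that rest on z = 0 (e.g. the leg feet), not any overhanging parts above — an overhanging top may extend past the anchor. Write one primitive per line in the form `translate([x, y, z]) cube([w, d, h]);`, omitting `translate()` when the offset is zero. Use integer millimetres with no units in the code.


translate([163, 204, 423]) cube([490, 382, 25]);
translate([163, 204, 0]) cube([34, 34, 423]);
translate([619, 204, 0]) cube([34, 34, 423]);
translate([163, 552, 0]) cube([34, 34, 423]);
translate([619, 552, 0]) cube([34, 34, 423]);
translate([163, 558, 448]) cube([490, 28, 529]);


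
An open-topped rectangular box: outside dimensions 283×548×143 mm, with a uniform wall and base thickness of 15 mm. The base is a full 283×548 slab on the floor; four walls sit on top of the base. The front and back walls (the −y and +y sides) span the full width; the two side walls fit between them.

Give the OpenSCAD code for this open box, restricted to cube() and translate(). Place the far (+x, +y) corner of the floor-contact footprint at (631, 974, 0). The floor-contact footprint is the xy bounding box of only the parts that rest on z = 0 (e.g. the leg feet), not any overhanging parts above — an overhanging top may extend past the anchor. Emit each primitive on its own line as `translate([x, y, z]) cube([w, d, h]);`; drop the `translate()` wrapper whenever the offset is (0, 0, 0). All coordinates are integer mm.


translate([348, 426, 0]) cube([283, 548, 15]);
translate([348, 426, 15]) cube([283, 15, 128]);
translate([348, 959, 15]) cube([283, 15, 128]);
translate([348, 441, 15]) cube([15, 518, 128]);
translate([616, 441, 15]) cube([15, 518, 128]);


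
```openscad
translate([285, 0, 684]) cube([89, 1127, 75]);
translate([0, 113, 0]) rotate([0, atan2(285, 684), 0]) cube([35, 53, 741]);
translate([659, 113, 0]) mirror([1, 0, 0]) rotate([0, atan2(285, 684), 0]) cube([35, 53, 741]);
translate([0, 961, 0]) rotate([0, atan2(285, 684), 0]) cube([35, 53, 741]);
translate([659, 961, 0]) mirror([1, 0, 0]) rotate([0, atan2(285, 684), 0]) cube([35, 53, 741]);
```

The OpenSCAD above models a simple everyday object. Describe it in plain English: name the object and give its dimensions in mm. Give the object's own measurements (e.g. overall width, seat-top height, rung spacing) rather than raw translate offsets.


A sawhorse. A 89×1127×75 mm beam (x, y, z) sits on two A-frame leg pairs. Each pair is two raked legs of 35×53 mm section (53 mm along y) splaying symmetrically in x. Each leg rises 684 mm vertically over 285 mm of horizontal reach and is 741 mm long along its own axis. Every leg's outer bottom edge rests on the floor and its outer top edge meets a bottom edge of the beam — the left legs (tilting toward +x) meet the beam's −x bottom edge, the right legs (their mirror images, tilting toward −x) meet its +x bottom edge — so the leg tops tuck under the beam, the beam's underside is 684 mm above the floor, and the feet are 659 mm apart outside-to-outside with the beam centred between them. The two leg pairs are set in 113 mm from either end of the beam.


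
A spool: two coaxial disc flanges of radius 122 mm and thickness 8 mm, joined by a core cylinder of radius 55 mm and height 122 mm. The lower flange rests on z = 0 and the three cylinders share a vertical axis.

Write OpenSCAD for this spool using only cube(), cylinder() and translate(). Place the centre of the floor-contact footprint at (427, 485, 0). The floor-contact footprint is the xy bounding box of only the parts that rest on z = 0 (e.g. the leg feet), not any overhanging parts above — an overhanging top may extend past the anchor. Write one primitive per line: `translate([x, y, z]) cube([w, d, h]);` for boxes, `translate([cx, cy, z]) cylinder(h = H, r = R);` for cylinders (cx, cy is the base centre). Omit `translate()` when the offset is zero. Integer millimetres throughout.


translate([427, 485, 0]) cylinder(h = 8, r = 122);
translate([427, 485, 8]) cylinder(h = 122, r = 55);
translate([427, 485, 130]) cylinder(h = 8, r = 122);


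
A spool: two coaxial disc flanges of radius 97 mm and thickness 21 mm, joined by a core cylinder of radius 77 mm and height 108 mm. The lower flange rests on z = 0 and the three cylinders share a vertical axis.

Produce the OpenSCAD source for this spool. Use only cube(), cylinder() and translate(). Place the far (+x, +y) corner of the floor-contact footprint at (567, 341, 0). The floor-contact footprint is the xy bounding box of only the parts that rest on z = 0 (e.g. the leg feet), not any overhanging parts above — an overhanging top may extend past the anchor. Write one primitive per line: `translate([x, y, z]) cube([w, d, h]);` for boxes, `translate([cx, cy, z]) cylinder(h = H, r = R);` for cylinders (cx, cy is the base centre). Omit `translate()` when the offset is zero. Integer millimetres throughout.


translate([470, 244, 0]) cylinder(h = 21, r = 97);
translate([470, 244, 21]) cylinder(h = 108, r = 77);
translate([470, 244, 129]) cylinder(h = 21, r = 97);


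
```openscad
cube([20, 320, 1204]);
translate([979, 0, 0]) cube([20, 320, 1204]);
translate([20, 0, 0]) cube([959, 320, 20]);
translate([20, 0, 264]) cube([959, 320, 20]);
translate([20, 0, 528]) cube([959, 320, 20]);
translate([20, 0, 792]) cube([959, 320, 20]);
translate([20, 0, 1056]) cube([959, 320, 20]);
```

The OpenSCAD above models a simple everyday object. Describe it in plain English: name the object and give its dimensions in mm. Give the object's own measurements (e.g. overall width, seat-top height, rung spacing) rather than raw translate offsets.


An open bookshelf. Two side panels, each 20 mm thick, 320 mm deep and 1204 mm tall, stand 999 mm apart (outside-to-outside). Between them sit 5 shelves, each 20 mm thick and 320 mm deep, spanning the full gap between the sides. The bottom shelf rests on the floor (its underside at z = 0) and the clear gap between one shelf's top and the next shelf's underside is 244 mm.


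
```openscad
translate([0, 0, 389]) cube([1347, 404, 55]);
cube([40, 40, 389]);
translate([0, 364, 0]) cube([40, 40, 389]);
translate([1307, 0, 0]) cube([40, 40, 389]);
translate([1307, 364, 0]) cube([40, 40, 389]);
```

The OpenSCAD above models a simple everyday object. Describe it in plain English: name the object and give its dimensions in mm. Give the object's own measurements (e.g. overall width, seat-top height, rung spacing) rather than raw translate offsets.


A bench: a 1347×404 mm seat slab, 55 mm thick, top at z = 444 mm, on four 40×40 mm square legs flush with the seat corners and standing on z = 0.


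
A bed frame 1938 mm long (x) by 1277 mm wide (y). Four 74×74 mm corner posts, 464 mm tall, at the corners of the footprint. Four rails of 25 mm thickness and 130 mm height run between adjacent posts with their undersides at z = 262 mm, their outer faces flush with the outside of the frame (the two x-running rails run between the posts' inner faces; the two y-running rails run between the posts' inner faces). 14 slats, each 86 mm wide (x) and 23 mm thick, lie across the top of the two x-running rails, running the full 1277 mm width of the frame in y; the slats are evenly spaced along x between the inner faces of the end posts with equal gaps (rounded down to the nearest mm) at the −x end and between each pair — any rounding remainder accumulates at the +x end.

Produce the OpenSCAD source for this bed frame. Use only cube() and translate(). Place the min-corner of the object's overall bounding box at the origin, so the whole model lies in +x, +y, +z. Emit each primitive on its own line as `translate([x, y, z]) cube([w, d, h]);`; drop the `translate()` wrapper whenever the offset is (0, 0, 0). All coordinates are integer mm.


cube([74, 74, 464]);
translate([0, 1203, 0]) cube([74, 74, 464]);
translate([1864, 0, 0]) cube([74, 74, 464]);
translate([1864, 1203, 0]) cube([74, 74, 464]);
translate([74, 0, 262]) cube([1790, 25, 130]);
translate([74, 1252, 262]) cube([1790, 25, 130]);
translate([0, 74, 262]) cube([25, 1129, 130]);
translate([1913, 74, 262]) cube([25, 1129, 130]);
translate([113, 0, 392]) cube([86, 1277, 23]);
translate([238, 0, 392]) cube([86, 1277, 23]);
translate([363, 0, 392]) cube([86, 1277, 23]);
translate([488, 0, 392]) cube([86, 1277, 23]);
translate([613, 0, 392]) cube([86, 1277, 23]);
translate([738, 0, 392]) cube([86, 1277, 23]);
translate([863, 0, 392]) cube([86, 1277, 23]);
translate([988, 0, 392]) cube([86, 1277, 23]);
translate([1113, 0, 392]) cube([86, 1277, 23]);
translate([1238, 0, 392]) cube([86, 1277, 23]);
translate([1363, 0, 392]) cube([86, 1277, 23]);
translate([1488, 0, 392]) cube([86, 1277, 23]);
translate([1613, 0, 392]) cube([86, 1277, 23]);
translate([1738, 0, 392]) cube([86, 1277, 23]);


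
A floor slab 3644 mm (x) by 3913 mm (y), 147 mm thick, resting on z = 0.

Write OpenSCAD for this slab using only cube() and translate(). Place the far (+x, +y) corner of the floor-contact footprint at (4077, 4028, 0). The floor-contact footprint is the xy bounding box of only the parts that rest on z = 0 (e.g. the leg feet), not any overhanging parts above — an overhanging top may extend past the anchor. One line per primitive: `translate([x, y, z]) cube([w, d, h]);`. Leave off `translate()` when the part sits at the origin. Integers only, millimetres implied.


translate([433, 115, 0]) cube([3644, 3913, 147]);


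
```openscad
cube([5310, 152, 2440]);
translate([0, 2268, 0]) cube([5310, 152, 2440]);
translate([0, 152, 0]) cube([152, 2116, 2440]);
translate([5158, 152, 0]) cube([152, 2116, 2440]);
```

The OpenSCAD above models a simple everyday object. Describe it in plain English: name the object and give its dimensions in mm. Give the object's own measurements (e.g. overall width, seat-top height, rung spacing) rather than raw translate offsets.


The wall frame of a small rectangular building: four walls, each 2440 mm tall and 152 mm thick, enclosing a footprint 5310 mm (x) by 2420 mm (y) outside-to-outside, with no floor or roof. The front and back walls (the −y and +y sides) span the full width; the two side walls fit between them.


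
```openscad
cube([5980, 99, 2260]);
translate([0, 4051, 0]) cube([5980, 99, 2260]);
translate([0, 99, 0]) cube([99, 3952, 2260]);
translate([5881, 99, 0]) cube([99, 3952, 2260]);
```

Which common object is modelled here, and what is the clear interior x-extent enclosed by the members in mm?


A house (or room) frame. The interior width is 5782 mm.

Four 2260 mm walls enclosing a rectangle with no floor or roof — a room or house frame. Outside width is 5980 mm and wall thickness is 99 mm, so the interior width is 5980 − 2 × 99 = 5782 mm.


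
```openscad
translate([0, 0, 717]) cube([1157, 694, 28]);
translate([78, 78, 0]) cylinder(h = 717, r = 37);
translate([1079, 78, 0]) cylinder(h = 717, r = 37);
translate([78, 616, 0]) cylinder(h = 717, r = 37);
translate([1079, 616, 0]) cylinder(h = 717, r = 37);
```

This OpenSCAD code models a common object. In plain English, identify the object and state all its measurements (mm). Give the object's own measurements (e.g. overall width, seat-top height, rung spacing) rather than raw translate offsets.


A rectangular dining table. The top is 1157×694×28 mm with its upper surface at z = 745 mm. It stands on four round legs of 74 mm diameter, each leg's bounding box inset 41 mm from the nearest pair of top edges, running from the floor to the underside of the top.


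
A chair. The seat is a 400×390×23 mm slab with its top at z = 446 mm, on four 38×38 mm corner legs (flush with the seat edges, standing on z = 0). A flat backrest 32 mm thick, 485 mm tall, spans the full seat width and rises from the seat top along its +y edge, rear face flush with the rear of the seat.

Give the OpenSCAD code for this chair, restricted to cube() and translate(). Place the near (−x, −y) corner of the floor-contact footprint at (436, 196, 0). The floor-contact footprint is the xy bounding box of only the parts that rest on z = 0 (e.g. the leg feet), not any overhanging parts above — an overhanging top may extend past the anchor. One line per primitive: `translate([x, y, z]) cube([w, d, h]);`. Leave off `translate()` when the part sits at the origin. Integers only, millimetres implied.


translate([436, 196, 423]) cube([400, 390, 23]);
translate([436, 196, 0]) cube([38, 38, 423]);
translate([798, 196, 0]) cube([38, 38, 423]);
translate([436, 548, 0]) cube([38, 38, 423]);
translate([798, 548, 0]) cube([38, 38, 423]);
translate([436, 554, 446]) cube([400, 32, 485]);


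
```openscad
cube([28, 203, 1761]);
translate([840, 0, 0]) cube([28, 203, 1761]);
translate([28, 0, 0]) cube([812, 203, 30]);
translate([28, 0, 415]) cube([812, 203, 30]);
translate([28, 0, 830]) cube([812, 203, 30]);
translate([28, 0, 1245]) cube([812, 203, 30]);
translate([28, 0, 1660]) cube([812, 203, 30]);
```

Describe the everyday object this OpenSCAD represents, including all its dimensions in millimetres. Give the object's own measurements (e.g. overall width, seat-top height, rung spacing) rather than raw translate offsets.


An open bookshelf. Two side panels, each 28 mm thick, 203 mm deep and 1761 mm tall, stand 868 mm apart (outside-to-outside). Between them sit 5 shelves, each 30 mm thick and 203 mm deep, spanning the full gap between the sides. The bottom shelf rests on the floor (its underside at z = 0) and the clear gap between one shelf's top and the next shelf's underside is 385 mm.


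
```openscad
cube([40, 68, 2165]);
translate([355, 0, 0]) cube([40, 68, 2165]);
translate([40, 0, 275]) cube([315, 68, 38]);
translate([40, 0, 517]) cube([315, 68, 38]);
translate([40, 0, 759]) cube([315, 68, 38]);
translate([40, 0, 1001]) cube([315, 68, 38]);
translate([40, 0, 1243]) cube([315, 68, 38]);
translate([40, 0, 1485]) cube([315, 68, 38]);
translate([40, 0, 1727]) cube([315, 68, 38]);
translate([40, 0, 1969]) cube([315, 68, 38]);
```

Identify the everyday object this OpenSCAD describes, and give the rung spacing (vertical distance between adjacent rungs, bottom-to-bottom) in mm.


A ladder. The rung spacing is 242 mm.

Two tall 40×68 posts with 8 short bars between them — a ladder. Adjacent rungs sit at z = 275 and z = 517, so the spacing is 517 − 275 = 242 mm.


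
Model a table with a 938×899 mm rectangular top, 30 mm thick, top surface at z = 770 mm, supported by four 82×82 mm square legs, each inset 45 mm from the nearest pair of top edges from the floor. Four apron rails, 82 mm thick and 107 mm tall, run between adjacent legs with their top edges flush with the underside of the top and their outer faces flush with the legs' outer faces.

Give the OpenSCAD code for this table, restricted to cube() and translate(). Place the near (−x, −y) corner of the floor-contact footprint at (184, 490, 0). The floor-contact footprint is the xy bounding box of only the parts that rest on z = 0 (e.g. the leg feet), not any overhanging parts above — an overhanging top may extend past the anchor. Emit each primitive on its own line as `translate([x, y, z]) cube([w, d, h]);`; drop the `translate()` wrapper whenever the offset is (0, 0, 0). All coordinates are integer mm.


translate([139, 445, 740]) cube([938, 899, 30]);
translate([184, 490, 0]) cube([82, 82, 740]);
translate([950, 490, 0]) cube([82, 82, 740]);
translate([184, 1217, 0]) cube([82, 82, 740]);
translate([950, 1217, 0]) cube([82, 82, 740]);
translate([266, 490, 633]) cube([684, 82, 107]);
translate([266, 1217, 633]) cube([684, 82, 107]);
translate([184, 572, 633]) cube([82, 645, 107]);
translate([950, 572, 633]) cube([82, 645, 107]);
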